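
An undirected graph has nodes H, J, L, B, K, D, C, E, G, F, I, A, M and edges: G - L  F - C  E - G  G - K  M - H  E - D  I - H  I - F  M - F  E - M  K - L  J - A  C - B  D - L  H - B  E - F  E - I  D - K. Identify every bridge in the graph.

A-J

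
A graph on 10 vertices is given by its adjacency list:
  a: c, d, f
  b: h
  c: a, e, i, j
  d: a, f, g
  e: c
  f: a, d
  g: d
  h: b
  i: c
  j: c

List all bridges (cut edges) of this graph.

The edges on the cycle a-f-d-a are not bridges since each lies on that cycle.
But removing c-e disconnects c from e; removing a-c disconnects a from c; removing h-b disconnects h from b; removing c-i disconnects c from i — these are bridges.
In total 6 edges are bridges.

a-c, b-h, c-e, c-i, c-j, d-g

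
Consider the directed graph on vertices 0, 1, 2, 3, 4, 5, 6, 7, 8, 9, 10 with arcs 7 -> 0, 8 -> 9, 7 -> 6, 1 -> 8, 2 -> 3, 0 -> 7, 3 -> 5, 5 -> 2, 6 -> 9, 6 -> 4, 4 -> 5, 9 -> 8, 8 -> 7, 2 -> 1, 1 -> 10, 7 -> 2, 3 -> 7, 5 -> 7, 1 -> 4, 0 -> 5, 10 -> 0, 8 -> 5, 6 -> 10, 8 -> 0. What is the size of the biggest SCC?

11

{0, 1, 2, 3, 4, 5, 6, 7, 8, 9, 10} are all mutually reachable — one SCC of size 11.
The largest has 11 vertices.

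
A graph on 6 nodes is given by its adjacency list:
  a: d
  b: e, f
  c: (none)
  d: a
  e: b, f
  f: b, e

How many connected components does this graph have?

3

c is isolated — a component by itself.
Starting from a we can reach a, d. That is one component of size 2.
Starting from b we can reach b, e, f. That is one component of size 3.
Total: 3 components.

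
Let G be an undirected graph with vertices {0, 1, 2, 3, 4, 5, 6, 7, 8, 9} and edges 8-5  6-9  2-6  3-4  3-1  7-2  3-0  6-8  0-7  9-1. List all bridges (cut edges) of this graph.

3-4, 5-8, 6-8

The edges on the cycle 3-0-7-2-6-9-1-3 are not bridges since each lies on that cycle.
But removing 5-8 disconnects 5 from 8; removing 6-8 disconnects 6 from 8; removing 3-4 disconnects 3 from 4 — these are bridges.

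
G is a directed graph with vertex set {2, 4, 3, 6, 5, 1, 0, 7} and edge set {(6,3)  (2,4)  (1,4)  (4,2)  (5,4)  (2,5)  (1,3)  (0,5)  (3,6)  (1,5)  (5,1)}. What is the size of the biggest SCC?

{1, 2, 4, 5} are all mutually reachable — one SCC of size 4.
{3, 6} are all mutually reachable — one SCC of size 2.
{0} is an SCC by itself.
{7} is an SCC by itself.
The largest has 4 vertices.

4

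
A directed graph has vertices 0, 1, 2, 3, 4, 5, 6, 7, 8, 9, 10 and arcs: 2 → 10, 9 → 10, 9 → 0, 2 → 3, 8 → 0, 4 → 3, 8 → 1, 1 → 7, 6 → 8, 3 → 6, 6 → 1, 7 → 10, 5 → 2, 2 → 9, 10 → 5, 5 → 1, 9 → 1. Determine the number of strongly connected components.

{1, 2, 3, 5, 6, 7, 8, 9, 10} are all mutually reachable — one SCC of size 9.
{4} is an SCC by itself.
{0} is an SCC by itself.
That gives 3 strongly connected components.

3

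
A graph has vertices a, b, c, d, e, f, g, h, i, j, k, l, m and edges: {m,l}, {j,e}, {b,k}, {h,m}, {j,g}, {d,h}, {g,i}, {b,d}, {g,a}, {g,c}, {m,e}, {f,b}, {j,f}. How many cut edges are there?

6

The edges on the cycle j-f-b-d-h-m-e-j are not bridges since each lies on that cycle.
But removing a - g disconnects a from g; removing l - m disconnects l from m; removing i - g disconnects i from g; removing j - g disconnects j from g — these are bridges.
In total 6 edges are bridges.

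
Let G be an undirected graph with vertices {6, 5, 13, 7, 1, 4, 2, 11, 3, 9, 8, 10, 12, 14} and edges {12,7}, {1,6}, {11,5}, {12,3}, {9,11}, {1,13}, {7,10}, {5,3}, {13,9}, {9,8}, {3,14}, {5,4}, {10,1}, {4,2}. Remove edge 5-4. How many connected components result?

Before removal there is 1 component.
5-4 is a bridge — removing it separates 5's side from 4's side.
After removal: 2 components.

2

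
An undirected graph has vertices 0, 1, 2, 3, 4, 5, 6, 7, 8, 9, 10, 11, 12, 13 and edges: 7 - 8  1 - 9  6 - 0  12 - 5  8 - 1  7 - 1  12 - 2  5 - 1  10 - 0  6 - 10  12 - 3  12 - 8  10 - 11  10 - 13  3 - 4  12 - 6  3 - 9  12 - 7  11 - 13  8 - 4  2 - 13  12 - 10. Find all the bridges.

none

The edges on the cycle 12-5-1-9-3-12 are not bridges since each lies on that cycle.
Every edge lies on some cycle, so there are no bridges.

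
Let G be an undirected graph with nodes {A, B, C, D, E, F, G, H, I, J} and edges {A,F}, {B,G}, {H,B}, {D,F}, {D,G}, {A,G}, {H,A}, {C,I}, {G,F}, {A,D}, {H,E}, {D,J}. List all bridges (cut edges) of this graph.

The edges on the cycle A-D-G-A are not bridges since each lies on that cycle.
But removing C-I disconnects C from I; removing H-E disconnects H from E; removing D-J disconnects D from J — these are bridges.

C-I, D-J, E-H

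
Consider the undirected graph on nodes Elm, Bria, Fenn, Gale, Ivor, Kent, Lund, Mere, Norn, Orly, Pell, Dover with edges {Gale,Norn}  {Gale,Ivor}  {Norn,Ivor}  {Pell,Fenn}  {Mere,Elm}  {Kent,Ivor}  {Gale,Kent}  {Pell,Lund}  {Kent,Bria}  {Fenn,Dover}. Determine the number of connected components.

4

Orly is isolated — a component by itself.
Starting from Elm we can reach Elm, Mere. That is one component of size 2.
Starting from Fenn we can reach Fenn, Lund, Pell, Dover. That is one component of size 4.
Starting from Bria we can reach Bria, Gale, Ivor, Kent, Norn. That is one component of size 5.
Total: 4 components.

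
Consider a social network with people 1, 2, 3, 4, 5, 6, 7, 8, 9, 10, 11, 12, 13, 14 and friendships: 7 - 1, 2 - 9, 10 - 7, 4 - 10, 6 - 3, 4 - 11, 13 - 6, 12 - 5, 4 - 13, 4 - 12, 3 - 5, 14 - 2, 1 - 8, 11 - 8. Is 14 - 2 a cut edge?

Removing 14 - 2 leaves no path between 14 and 2: the component count goes from 2 to 3. So it is a bridge.

Yes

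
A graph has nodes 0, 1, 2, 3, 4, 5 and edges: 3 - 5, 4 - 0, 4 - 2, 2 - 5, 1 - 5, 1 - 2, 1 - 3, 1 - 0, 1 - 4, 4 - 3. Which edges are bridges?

The edges on the cycle 1-4-2-1 are not bridges since each lies on that cycle.
Every edge lies on some cycle, so there are no bridges.

none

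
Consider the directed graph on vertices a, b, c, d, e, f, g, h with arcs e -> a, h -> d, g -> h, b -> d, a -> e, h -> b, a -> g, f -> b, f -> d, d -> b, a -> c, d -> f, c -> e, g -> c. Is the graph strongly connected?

There is no directed path from h to c, so the graph is not strongly connected.

No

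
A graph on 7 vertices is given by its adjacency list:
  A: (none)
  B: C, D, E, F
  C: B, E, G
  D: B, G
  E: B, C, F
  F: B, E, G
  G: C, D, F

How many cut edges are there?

The edges on the cycle G-F-E-C-G are not bridges since each lies on that cycle.
Every edge lies on some cycle, so there are no bridges.

0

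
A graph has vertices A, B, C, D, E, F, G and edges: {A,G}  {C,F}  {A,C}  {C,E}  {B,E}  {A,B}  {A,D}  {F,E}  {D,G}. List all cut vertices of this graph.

A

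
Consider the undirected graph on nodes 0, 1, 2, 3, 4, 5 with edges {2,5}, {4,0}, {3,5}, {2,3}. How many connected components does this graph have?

1 is isolated — a component by itself.
Starting from 0 we can reach 0, 4. That is one component of size 2.
Starting from 2 we can reach 2, 3, 5. That is one component of size 3.
Total: 3 components.

3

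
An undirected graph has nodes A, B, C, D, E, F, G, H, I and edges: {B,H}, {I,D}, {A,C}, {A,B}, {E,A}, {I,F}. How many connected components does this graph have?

G is isolated — a component by itself.
Starting from D we can reach D, F, I. That is one component of size 3.
Starting from A we can reach A, B, C, E, H. That is one component of size 5.
Total: 3 components.

3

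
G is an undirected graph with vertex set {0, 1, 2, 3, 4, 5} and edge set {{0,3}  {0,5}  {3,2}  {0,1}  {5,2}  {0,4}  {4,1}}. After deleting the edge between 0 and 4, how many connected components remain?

1

0 and 4 are still connected via 0-1-4, so the component count stays at 1.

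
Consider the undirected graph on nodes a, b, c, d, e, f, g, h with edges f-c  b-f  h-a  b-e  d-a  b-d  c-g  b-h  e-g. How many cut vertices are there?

1

Removing b increases the component count from 1 to 2, so b is a cut vertex.
By contrast removing a leaves 1 component; it is not a cut vertex. No other vertex is a cut vertex either.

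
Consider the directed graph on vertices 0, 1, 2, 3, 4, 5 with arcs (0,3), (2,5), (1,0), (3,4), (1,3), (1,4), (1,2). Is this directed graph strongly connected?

No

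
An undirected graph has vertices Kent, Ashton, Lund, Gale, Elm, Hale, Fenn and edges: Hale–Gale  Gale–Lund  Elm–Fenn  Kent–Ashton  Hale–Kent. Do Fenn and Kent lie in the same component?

The component containing Fenn is {Elm, Fenn}, and Kent is not in it.

No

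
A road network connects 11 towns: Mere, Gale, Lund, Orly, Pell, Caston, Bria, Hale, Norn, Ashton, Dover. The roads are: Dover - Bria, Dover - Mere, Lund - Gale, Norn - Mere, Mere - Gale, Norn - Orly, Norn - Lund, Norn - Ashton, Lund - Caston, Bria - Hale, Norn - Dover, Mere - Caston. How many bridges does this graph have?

4

The edges on the cycle Norn-Lund-Caston-Mere-Norn are not bridges since each lies on that cycle.
But removing Orly - Norn disconnects Orly from Norn; removing Hale - Bria disconnects Hale from Bria; removing Dover - Bria disconnects Dover from Bria; removing Ashton - Norn disconnects Ashton from Norn — these are bridges.
That makes 4 bridges.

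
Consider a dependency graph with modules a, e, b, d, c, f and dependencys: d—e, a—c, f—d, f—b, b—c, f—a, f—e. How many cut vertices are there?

1

Removing f increases the component count from 1 to 2, so f is a cut vertex.
By contrast removing b leaves 1 component; it is not a cut vertex. No other vertex is a cut vertex either.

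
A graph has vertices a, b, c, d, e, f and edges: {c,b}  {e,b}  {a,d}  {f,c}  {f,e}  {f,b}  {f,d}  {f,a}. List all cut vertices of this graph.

f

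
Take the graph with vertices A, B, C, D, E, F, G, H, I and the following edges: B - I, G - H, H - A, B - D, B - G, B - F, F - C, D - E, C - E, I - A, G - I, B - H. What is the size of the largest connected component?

9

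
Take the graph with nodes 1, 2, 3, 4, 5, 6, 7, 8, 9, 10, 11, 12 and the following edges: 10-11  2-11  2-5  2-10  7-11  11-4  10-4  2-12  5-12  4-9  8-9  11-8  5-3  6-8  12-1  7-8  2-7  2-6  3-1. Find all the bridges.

none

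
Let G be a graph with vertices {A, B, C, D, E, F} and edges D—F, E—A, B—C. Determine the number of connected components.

Starting from A we can reach A, E. That is one component of size 2.
Starting from D we can reach D, F. That is one component of size 2.
Starting from B we can reach B, C. That is one component of size 2.
Total: 3 components.

3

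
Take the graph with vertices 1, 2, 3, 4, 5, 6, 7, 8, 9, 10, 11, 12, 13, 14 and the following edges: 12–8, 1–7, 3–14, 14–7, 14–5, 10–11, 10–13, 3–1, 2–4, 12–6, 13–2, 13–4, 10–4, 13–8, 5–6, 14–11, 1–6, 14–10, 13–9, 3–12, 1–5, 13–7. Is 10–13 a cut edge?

After removing 10–13, the path 10-4-13 still connects them, so the edge is not a bridge.

No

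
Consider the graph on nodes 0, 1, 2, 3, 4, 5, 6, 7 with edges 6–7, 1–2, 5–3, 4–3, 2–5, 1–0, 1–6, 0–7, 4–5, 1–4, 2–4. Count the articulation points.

1

Removing 1 increases the component count from 1 to 2, so 1 is a cut vertex.
By contrast removing 6 leaves 1 component; it is not a cut vertex. No other vertex is a cut vertex either.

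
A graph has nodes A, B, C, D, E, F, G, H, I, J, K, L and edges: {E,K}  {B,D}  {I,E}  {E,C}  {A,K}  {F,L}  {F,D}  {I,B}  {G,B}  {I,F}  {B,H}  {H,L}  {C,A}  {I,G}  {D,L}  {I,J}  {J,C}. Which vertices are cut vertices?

Removing I increases the component count from 1 to 2, so I is a cut vertex.
By contrast removing G leaves 1 component; it is not a cut vertex. No other vertex is a cut vertex either.

I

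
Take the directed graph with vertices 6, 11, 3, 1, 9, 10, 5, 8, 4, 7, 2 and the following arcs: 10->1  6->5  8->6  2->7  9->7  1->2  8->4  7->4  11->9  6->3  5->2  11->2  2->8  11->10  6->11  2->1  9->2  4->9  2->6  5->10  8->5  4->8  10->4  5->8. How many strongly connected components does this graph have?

{1, 2, 4, 5, 6, 7, 8, 9, 10, 11} are all mutually reachable — one SCC of size 10.
{3} is an SCC by itself.
That gives 2 strongly connected components.

2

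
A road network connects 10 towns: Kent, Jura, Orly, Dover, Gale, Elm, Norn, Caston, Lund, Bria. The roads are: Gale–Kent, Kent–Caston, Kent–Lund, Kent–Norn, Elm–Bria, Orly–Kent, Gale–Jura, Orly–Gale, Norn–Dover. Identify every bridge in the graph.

Bria-Elm, Caston-Kent, Dover-Norn, Gale-Jura, Kent-Lund, Kent-Norn

The edges on the cycle Orly-Gale-Kent-Orly are not bridges since each lies on that cycle.
But removing Kent–Lund disconnects Kent from Lund; removing Elm–Bria disconnects Elm from Bria; removing Kent–Caston disconnects Kent from Caston; removing Kent–Norn disconnects Kent from Norn — these are bridges.
In total 6 edges are bridges.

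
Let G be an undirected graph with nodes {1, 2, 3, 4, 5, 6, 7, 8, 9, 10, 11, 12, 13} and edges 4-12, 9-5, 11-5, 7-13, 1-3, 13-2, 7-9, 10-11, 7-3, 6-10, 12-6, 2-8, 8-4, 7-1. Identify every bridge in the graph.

The edges on the cycle 7-1-3-7 are not bridges since each lies on that cycle.
Every edge lies on some cycle, so there are no bridges.

none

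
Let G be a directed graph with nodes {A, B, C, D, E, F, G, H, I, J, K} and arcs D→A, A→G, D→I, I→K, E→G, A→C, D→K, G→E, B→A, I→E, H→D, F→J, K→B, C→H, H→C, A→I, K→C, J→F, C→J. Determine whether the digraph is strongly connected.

There is no directed path from E to H, so the graph is not strongly connected.

No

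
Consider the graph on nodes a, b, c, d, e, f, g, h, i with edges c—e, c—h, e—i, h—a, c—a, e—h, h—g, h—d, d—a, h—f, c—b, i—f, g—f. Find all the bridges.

The edges on the cycle c-e-i-f-g-h-c are not bridges since each lies on that cycle.
But removing b—c disconnects b from c — this is a bridge.

b-c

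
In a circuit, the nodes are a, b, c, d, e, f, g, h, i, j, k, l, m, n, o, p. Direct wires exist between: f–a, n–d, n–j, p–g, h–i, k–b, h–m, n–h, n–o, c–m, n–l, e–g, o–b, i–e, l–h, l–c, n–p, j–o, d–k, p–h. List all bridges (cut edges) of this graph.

The edges on the cycle n-d-k-b-o-n are not bridges since each lies on that cycle.
But removing f–a disconnects f from a — this is a bridge.

a-f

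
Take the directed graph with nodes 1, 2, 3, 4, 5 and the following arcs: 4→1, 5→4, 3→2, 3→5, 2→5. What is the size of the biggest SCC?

{3} is an SCC by itself.
{2} is an SCC by itself.
{5} is an SCC by itself.
{4} is an SCC by itself.
{1} is an SCC by itself.
The largest has 1 vertex.

1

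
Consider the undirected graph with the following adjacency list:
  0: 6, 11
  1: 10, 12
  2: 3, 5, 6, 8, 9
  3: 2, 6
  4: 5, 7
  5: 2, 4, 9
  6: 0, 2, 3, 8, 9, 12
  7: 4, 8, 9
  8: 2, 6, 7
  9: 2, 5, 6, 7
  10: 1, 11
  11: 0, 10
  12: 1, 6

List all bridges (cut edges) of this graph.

The edges on the cycle 6-12-1-10-11-0-6 are not bridges since each lies on that cycle.
Every edge lies on some cycle, so there are no bridges.

none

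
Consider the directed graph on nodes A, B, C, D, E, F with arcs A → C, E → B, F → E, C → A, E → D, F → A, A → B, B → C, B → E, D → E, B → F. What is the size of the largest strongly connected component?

6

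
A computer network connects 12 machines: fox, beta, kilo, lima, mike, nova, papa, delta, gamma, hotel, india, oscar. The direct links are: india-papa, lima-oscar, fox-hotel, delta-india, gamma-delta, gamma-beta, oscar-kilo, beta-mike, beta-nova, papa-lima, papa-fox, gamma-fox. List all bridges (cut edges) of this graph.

The edges on the cycle gamma-delta-india-papa-fox-gamma are not bridges since each lies on that cycle.
But removing fox-hotel disconnects fox from hotel; removing papa-lima disconnects papa from lima; removing oscar-lima disconnects oscar from lima; removing gamma-beta disconnects gamma from beta — these are bridges.
In total 7 edges are bridges.

beta-gamma, beta-mike, beta-nova, fox-hotel, kilo-oscar, lima-oscar, lima-papa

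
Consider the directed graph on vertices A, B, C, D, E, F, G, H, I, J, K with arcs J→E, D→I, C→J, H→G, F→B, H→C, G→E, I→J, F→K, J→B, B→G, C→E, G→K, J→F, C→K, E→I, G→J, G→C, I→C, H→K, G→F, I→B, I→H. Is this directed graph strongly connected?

There is no directed path from B to A, so the graph is not strongly connected.

No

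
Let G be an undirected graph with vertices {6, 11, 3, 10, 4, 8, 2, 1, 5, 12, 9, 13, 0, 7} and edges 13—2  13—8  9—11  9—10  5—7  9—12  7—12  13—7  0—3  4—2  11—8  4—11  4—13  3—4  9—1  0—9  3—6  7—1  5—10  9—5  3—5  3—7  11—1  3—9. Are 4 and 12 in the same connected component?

From 4 we can reach 0, 1, 2, 3, 4, 5, 6, 7, 8, 9, 10, 11, 12, 13, which includes 12.

Yes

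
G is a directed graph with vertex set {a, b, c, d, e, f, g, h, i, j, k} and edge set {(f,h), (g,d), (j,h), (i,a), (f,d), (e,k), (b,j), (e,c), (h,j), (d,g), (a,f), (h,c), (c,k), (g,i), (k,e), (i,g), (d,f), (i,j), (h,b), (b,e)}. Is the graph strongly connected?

No

There is no directed path from k to b, so the graph is not strongly connected.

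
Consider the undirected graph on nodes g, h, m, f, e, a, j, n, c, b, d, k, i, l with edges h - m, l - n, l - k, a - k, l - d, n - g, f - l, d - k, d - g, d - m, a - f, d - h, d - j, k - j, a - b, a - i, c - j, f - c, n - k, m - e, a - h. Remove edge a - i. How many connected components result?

2

Before removal there is 1 component.
a - i is a bridge — removing it separates a's side from i's side.
After removal: 2 components.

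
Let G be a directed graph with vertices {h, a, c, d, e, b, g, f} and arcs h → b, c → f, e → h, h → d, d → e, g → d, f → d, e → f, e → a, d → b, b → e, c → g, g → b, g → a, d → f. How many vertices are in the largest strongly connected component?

{b, d, e, f, h} are all mutually reachable — one SCC of size 5.
{c} is an SCC by itself.
{g} is an SCC by itself.
{a} is an SCC by itself.
The largest has 5 vertices.

5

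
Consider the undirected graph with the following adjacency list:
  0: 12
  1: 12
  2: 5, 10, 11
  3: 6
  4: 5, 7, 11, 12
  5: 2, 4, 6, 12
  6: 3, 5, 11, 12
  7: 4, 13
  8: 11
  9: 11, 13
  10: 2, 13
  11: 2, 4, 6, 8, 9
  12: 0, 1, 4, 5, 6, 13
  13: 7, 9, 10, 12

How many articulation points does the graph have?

3

Removing 6 increases the component count from 1 to 2, so 6 is a cut vertex.
Removing 11 increases the component count from 1 to 2, so 11 is a cut vertex.
Removing 12 increases the component count from 1 to 3, so 12 is a cut vertex.
By contrast removing 9 leaves 1 component; it is not a cut vertex. No other vertex is a cut vertex either.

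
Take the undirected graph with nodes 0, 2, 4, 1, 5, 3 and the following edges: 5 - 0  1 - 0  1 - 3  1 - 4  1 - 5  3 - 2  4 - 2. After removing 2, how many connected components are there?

1

With 2 gone, the remaining components are: {0, 1, 3, 4, 5}.
That is 1 component.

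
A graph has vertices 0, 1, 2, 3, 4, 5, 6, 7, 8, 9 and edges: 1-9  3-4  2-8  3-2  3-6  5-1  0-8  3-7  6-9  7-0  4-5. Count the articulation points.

1

Removing 3 increases the component count from 1 to 2, so 3 is a cut vertex.
By contrast removing 2 leaves 1 component; it is not a cut vertex. No other vertex is a cut vertex either.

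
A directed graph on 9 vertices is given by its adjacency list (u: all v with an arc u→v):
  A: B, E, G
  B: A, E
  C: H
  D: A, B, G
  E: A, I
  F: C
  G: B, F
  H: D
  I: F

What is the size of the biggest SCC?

9

{A, B, C, D, E, F, G, H, I} are all mutually reachable — one SCC of size 9.
The largest has 9 vertices.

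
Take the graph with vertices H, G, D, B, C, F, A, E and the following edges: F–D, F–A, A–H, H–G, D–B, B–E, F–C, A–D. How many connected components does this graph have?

1

Starting from A we can reach A, B, C, D, E, F, G, H. That is one component of size 8.
Total: 1 component.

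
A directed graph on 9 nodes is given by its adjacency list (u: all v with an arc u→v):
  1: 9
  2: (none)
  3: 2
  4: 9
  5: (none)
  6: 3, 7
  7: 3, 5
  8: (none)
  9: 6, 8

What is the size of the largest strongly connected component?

1

{6} is an SCC by itself.
{5} is an SCC by itself.
{4} is an SCC by itself.
{3} is an SCC by itself.
{1} is an SCC by itself.
(and 4 more singleton SCCs)
The largest has 1 vertex.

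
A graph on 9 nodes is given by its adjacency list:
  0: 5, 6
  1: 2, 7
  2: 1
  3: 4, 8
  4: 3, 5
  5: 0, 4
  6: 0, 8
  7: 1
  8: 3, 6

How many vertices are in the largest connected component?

Starting from 1 we can reach 1, 2, 7. That is one component of size 3.
Starting from 0 we can reach 0, 3, 4, 5, 6, 8. That is one component of size 6.
The largest has 6 vertices.

6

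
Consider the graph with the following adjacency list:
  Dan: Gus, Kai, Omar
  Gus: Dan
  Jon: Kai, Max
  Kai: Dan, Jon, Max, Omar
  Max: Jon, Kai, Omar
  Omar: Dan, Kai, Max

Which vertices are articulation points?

Dan

Removing Dan increases the component count from 1 to 2, so Dan is a cut vertex.
By contrast removing Jon leaves 1 component; it is not a cut vertex. No other vertex is a cut vertex either.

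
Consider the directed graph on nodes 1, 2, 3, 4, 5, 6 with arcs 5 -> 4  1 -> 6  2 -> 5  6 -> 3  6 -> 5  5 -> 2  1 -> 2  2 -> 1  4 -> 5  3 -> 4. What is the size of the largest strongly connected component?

{1, 2, 3, 4, 5, 6} are all mutually reachable — one SCC of size 6.
The largest has 6 vertices.

6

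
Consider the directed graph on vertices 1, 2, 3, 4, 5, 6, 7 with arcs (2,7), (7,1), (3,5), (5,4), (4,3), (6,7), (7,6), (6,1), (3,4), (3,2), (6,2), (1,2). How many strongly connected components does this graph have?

2

{1, 2, 6, 7} are all mutually reachable — one SCC of size 4.
{3, 4, 5} are all mutually reachable — one SCC of size 3.
That gives 2 strongly connected components.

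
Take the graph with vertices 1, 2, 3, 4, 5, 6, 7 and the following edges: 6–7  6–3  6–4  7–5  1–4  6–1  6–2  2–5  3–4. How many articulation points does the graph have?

1

Removing 6 increases the component count from 1 to 2, so 6 is a cut vertex.
By contrast removing 3 leaves 1 component; it is not a cut vertex. No other vertex is a cut vertex either.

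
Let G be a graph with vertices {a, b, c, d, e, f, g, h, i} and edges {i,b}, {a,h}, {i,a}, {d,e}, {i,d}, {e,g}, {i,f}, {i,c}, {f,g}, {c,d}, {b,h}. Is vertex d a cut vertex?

No

Deleting d leaves 1 component (was 1) (its neighbors c, e, i remain connected to each other), so d is not a cut vertex.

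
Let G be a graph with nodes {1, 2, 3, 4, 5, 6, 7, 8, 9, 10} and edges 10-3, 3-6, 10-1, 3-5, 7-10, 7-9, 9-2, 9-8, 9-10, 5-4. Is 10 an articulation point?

Deleting 10 raises the number of components from 1 to 3, so 10 is a cut vertex.

Yes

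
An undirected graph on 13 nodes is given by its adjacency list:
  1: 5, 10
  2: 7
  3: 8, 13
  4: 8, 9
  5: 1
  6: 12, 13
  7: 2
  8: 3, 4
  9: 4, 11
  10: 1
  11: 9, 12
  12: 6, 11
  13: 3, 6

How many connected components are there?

3

Starting from 2 we can reach 2, 7. That is one component of size 2.
Starting from 1 we can reach 1, 5, 10. That is one component of size 3.
Starting from 3 we can reach 3, 4, 6, 8, 9, 11, 12, 13. That is one component of size 8.
Total: 3 components.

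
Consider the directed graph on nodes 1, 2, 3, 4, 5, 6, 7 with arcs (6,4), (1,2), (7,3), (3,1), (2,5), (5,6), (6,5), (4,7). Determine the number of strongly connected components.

1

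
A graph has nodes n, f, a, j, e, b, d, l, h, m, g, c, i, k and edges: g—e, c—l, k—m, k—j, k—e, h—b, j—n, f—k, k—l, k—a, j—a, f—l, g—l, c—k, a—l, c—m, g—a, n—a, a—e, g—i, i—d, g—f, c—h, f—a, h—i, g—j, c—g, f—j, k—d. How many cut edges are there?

1

The edges on the cycle g-f-a-n-j-g are not bridges since each lies on that cycle.
But removing b—h disconnects b from h — this is a bridge.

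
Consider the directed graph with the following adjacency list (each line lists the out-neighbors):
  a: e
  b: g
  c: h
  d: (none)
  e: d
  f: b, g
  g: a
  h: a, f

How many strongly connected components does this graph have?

8

{a} is an SCC by itself.
{d} is an SCC by itself.
{f} is an SCC by itself.
{e} is an SCC by itself.
{b} is an SCC by itself.
(and 3 more singleton SCCs)
That gives 8 strongly connected components.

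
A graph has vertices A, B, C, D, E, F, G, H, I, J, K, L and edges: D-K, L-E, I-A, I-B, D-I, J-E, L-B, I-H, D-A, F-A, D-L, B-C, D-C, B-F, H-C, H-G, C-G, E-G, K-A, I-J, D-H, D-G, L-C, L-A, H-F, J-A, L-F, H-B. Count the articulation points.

0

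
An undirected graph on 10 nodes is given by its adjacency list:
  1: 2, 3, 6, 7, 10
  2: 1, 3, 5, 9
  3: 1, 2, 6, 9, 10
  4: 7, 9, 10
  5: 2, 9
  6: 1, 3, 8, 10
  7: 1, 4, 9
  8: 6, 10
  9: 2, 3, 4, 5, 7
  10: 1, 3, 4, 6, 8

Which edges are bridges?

The edges on the cycle 3-2-5-9-3 are not bridges since each lies on that cycle.
Every edge lies on some cycle, so there are no bridges.

none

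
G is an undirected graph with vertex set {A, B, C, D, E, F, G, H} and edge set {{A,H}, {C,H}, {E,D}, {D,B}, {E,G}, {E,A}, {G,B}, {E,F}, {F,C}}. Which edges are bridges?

The edges on the cycle E-F-C-H-A-E are not bridges since each lies on that cycle.
Every edge lies on some cycle, so there are no bridges.

none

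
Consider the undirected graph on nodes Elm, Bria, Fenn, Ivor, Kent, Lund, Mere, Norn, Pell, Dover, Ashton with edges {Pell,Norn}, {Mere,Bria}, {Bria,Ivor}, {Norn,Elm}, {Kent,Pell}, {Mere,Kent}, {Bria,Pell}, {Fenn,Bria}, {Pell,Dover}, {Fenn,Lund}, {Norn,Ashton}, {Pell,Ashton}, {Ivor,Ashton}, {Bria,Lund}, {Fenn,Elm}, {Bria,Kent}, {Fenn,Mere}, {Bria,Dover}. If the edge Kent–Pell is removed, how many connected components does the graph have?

1

Kent and Pell are still connected via Kent-Bria-Pell, so the component count stays at 1.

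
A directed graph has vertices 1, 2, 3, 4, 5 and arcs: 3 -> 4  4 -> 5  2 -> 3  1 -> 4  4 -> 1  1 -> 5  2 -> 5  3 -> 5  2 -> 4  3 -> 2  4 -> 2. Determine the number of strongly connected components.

2

{1, 2, 3, 4} are all mutually reachable — one SCC of size 4.
{5} is an SCC by itself.
That gives 2 strongly connected components.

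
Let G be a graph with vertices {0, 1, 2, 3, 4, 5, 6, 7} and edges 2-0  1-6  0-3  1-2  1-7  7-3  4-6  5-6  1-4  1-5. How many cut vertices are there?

1

Removing 1 increases the component count from 1 to 2, so 1 is a cut vertex.
By contrast removing 5 leaves 1 component; it is not a cut vertex. No other vertex is a cut vertex either.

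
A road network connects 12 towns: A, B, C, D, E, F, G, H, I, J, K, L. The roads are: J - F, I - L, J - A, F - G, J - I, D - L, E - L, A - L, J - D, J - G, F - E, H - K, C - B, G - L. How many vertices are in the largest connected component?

Starting from B we can reach B, C. That is one component of size 2.
Starting from H we can reach H, K. That is one component of size 2.
Starting from A we can reach A, D, E, F, G, I, J, L. That is one component of size 8.
The largest has 8 vertices.

8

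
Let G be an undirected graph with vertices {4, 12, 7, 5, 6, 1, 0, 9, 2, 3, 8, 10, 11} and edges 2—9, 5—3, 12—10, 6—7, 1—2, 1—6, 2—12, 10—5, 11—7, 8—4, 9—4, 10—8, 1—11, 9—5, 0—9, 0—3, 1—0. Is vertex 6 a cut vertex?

No

Deleting 6 leaves 1 component (was 1) (its neighbors 1, 7 remain connected to each other), so 6 is not a cut vertex.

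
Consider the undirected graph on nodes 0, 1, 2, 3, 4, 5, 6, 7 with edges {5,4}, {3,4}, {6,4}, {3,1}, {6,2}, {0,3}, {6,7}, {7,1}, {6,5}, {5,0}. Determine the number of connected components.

Starting from 0 we can reach 0, 1, 2, 3, 4, 5, 6, 7. That is one component of size 8.
Total: 1 component.

1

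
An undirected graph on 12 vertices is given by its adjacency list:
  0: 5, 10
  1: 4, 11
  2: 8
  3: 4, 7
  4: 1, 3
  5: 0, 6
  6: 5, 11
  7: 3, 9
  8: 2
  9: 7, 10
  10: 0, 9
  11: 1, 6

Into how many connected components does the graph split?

2

Starting from 2 we can reach 2, 8. That is one component of size 2.
Starting from 0 we can reach 0, 1, 3, 4, 5, 6, 7, 9, 10, 11. That is one component of size 10.
Total: 2 components.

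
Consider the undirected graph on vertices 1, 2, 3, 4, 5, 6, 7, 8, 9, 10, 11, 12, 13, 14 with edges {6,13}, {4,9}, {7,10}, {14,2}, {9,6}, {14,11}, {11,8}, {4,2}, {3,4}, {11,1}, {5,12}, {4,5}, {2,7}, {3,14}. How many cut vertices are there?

8

Removing 2 increases the component count from 1 to 2, so 2 is a cut vertex.
Removing 4 increases the component count from 1 to 3, so 4 is a cut vertex.
Removing 5 increases the component count from 1 to 2, so 5 is a cut vertex.
Likewise 6, 7, 9, 11, 14 are cut vertices.
By contrast removing 3 leaves 1 component; it is not a cut vertex. No other vertex is a cut vertex either.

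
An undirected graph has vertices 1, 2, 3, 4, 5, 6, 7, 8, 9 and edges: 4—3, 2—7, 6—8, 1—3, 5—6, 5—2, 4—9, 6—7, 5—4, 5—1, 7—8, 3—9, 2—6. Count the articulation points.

1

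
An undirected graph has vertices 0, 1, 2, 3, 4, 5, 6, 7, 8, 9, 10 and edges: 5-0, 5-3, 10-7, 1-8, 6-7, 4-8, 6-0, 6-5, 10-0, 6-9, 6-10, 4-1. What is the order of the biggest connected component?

7

2 is isolated — a component by itself.
Starting from 1 we can reach 1, 4, 8. That is one component of size 3.
Starting from 0 we can reach 0, 3, 5, 6, 7, 9, 10. That is one component of size 7.
The largest has 7 vertices.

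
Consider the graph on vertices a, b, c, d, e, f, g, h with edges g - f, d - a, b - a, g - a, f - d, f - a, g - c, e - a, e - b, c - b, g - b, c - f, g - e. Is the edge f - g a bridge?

After removing f - g, the path f-c-g still connects them, so the edge is not a bridge.

No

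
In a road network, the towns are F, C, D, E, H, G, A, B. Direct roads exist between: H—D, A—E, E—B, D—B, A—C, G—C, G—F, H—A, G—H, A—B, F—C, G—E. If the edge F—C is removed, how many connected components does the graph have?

1

F and C are still connected via F-G-C, so the component count stays at 1.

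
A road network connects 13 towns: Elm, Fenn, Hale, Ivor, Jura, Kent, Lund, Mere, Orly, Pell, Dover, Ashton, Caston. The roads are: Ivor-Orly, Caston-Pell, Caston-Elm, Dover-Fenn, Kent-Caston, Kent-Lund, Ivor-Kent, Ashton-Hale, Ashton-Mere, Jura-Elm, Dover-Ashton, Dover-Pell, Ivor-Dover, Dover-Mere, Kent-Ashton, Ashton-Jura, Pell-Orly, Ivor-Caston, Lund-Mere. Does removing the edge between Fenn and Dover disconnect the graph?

Yes

Removing Fenn-Dover leaves no path between Fenn and Dover: the component count goes from 1 to 2. So it is a bridge.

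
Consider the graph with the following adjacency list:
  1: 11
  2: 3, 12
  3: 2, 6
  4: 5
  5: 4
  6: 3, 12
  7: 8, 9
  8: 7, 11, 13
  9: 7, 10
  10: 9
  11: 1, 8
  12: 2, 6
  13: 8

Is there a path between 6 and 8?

The component containing 6 is {2, 3, 6, 12}, and 8 is not in it.

No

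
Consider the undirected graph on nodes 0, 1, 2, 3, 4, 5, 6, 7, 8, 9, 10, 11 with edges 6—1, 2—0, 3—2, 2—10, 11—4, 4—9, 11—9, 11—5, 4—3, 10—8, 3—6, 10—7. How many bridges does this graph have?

9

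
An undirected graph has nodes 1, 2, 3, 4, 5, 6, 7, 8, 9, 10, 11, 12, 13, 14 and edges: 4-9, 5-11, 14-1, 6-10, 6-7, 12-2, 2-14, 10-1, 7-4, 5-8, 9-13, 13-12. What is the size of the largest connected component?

3 is isolated — a component by itself.
Starting from 5 we can reach 5, 8, 11. That is one component of size 3.
Starting from 1 we can reach 1, 2, 4, 6, 7, 9, 10, 12, 13, 14. That is one component of size 10.
The largest has 10 vertices.

10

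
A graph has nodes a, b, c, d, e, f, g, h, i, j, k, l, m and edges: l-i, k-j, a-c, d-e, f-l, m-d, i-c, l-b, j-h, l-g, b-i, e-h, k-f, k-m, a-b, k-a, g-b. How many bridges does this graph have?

0

The edges on the cycle k-m-d-e-h-j-k are not bridges since each lies on that cycle.
Every edge lies on some cycle, so there are no bridges.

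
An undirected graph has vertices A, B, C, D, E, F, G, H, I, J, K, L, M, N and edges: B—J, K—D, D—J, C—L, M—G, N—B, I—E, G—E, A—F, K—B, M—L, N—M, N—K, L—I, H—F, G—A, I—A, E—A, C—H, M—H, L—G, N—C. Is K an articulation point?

Deleting K leaves 1 component (was 1) (its neighbors B, D, N remain connected to each other), so K is not a cut vertex.

No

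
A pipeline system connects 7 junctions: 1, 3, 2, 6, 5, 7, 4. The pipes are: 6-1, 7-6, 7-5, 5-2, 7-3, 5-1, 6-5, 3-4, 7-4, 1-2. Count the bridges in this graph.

0

The edges on the cycle 7-3-4-7 are not bridges since each lies on that cycle.
Every edge lies on some cycle, so there are no bridges.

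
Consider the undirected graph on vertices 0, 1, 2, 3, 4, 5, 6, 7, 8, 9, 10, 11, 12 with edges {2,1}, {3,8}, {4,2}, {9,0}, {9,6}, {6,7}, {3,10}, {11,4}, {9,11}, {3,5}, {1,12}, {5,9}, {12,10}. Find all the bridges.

0-9, 3-8, 6-7, 6-9

The edges on the cycle 3-5-9-11-4-2-1-12-10-3 are not bridges since each lies on that cycle.
But removing 9—6 disconnects 9 from 6; removing 6—7 disconnects 6 from 7; removing 3—8 disconnects 3 from 8; removing 0—9 disconnects 0 from 9 — these are bridges.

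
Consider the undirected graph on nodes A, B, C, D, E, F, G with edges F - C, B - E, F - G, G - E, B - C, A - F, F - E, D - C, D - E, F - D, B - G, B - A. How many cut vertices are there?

0

Removing D, for instance, still leaves 1 component. No single vertex removal increases the component count — the graph has no articulation points.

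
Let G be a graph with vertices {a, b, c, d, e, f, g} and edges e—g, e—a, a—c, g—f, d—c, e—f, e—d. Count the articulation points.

Removing e increases the component count from 2 to 3, so e is a cut vertex.
By contrast removing g leaves 2 components; it is not a cut vertex. No other vertex is a cut vertex either.

1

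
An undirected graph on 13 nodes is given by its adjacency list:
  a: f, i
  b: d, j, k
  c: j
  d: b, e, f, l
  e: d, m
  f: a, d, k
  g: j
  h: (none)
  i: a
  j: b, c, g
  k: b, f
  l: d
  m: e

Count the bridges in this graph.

The edges on the cycle k-f-d-b-k are not bridges since each lies on that cycle.
But removing l-d disconnects l from d; removing e-m disconnects e from m; removing b-j disconnects b from j; removing c-j disconnects c from j — these are bridges.
In total 8 edges are bridges.

8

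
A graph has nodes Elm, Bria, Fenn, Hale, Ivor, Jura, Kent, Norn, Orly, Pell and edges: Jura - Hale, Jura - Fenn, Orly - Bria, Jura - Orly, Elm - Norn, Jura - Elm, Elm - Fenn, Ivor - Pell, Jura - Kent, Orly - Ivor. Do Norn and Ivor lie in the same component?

Yes

From Norn we can reach Elm, Bria, Fenn, Hale, Ivor, Jura, Kent, Norn, Orly, Pell, which includes Ivor.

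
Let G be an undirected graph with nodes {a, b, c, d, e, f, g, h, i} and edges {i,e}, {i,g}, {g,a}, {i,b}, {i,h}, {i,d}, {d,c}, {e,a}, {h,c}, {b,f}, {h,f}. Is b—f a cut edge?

After removing b—f, the path b-i-h-f still connects them, so the edge is not a bridge.

No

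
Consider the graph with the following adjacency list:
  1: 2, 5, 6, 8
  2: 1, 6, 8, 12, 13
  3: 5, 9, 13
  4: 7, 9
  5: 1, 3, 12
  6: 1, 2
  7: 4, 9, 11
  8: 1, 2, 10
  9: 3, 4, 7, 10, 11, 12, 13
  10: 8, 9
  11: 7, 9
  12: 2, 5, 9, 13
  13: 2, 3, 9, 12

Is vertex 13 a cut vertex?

Deleting 13 leaves 1 component (was 1) (its neighbors 2, 3, 9, 12 remain connected to each other), so 13 is not a cut vertex.

No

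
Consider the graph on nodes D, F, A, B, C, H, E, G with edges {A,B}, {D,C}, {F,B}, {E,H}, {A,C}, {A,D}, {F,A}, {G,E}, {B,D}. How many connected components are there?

2

Starting from E we can reach E, G, H. That is one component of size 3.
Starting from A we can reach A, B, C, D, F. That is one component of size 5.
Total: 2 components.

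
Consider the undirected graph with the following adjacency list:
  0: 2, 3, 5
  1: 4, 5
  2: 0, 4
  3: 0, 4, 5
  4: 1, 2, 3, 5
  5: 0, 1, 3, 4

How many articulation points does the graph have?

0

Removing 2, for instance, still leaves 1 component. No single vertex removal increases the component count — the graph has no articulation points.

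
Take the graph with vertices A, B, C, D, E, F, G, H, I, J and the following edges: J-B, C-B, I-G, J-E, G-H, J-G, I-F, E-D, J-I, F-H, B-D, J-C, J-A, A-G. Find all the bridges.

The edges on the cycle J-I-F-H-G-J are not bridges since each lies on that cycle.
Every edge lies on some cycle, so there are no bridges.

none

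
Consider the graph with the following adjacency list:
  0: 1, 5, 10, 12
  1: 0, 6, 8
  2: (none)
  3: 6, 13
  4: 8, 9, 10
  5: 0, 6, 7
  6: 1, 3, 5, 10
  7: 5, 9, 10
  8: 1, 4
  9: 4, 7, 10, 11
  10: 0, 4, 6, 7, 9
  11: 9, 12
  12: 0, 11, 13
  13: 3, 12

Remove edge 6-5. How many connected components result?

2

6 and 5 are still connected via 6-10-0-5, so the component count stays at 2.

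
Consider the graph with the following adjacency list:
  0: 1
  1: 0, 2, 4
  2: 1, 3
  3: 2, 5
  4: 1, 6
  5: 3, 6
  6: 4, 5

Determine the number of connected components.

Starting from 0 we can reach 0, 1, 2, 3, 4, 5, 6. That is one component of size 7.
Total: 1 component.

1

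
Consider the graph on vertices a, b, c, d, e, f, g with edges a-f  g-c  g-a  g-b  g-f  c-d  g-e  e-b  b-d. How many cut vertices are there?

1

Removing g increases the component count from 1 to 2, so g is a cut vertex.
By contrast removing c leaves 1 component; it is not a cut vertex. No other vertex is a cut vertex either.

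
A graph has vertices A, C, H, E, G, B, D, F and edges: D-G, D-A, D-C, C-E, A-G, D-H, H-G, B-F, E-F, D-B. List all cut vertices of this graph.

Removing D increases the component count from 1 to 2, so D is a cut vertex.
By contrast removing F leaves 1 component; it is not a cut vertex. No other vertex is a cut vertex either.

D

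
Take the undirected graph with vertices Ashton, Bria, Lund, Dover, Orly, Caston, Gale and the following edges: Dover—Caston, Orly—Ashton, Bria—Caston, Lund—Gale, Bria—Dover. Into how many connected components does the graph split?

Starting from Gale we can reach Gale, Lund. That is one component of size 2.
Starting from Orly we can reach Orly, Ashton. That is one component of size 2.
Starting from Bria we can reach Bria, Dover, Caston. That is one component of size 3.
Total: 3 components.

3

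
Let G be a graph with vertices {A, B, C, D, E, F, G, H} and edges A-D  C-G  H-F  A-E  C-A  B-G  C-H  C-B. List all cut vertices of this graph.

A, C, H

Removing A increases the component count from 1 to 3, so A is a cut vertex.
Removing C increases the component count from 1 to 3, so C is a cut vertex.
Removing H increases the component count from 1 to 2, so H is a cut vertex.
By contrast removing D leaves 1 component; it is not a cut vertex. No other vertex is a cut vertex either.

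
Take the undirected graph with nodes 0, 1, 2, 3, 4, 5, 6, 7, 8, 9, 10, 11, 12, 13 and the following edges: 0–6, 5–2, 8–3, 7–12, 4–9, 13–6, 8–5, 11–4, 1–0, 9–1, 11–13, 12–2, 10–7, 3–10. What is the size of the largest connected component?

7

Starting from 2 we can reach 2, 3, 5, 7, 8, 10, 12. That is one component of size 7.
Starting from 0 we can reach 0, 1, 4, 6, 9, 11, 13. That is one component of size 7.
The largest has 7 vertices.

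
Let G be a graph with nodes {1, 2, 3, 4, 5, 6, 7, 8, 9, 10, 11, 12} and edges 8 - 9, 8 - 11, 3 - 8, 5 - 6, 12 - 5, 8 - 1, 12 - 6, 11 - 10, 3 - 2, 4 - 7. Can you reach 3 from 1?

From 1 we can reach 1, 2, 3, 8, 9, 10, 11, which includes 3.

Yes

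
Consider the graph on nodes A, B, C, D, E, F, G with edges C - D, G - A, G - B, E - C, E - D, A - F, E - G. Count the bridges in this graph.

4

The edges on the cycle E-C-D-E are not bridges since each lies on that cycle.
But removing G - A disconnects G from A; removing A - F disconnects A from F; removing G - B disconnects G from B; removing E - G disconnects E from G — these are bridges.
That makes 4 bridges.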